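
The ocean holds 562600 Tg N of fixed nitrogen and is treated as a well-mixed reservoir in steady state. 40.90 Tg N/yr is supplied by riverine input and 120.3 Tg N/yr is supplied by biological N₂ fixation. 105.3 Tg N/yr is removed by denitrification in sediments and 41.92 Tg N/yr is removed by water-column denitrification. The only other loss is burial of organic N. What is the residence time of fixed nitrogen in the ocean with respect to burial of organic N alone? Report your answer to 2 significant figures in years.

40000 yr

At steady state ΣF_in = ΣF_out.
ΣF_in = 40.90 + 120.3 = 161.20 Tg N/yr.
Burial of organic N flux = ΣF_in − (105.3 + 41.92) = 161.20 − 147.2 = 13.98 Tg N/yr.
τ = M / F = 562600 / 13.98 = 40240 yr.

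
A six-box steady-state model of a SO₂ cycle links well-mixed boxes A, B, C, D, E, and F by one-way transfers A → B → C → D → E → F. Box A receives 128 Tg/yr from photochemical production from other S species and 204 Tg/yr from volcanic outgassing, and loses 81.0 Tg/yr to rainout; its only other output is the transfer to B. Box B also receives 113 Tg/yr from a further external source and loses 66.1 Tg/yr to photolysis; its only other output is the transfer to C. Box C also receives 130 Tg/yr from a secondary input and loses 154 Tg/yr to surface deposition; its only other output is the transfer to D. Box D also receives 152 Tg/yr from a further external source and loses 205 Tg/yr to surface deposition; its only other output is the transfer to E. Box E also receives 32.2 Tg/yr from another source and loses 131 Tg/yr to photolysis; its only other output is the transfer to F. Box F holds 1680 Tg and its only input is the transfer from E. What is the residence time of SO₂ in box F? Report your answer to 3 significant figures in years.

13.8 yr

Box A: F(A→B) = (128 + 204) − 81.0 = 251.00 Tg/yr.
Box B: F(B→C) = (251.00 + 113) − 66.1 = 297.90 Tg/yr.
Box C: F(C→D) = (297.90 + 130) − 154 = 273.90 Tg/yr.
Box D: F(D→E) = (273.90 + 152) − 205 = 220.90 Tg/yr.
Box E: F(E→F) = (220.90 + 32.2) − 131 = 122.10 Tg/yr.
Box F throughput = its input = 122.10 Tg/yr; τ = 1680 / 122.10 = 13.76 yr.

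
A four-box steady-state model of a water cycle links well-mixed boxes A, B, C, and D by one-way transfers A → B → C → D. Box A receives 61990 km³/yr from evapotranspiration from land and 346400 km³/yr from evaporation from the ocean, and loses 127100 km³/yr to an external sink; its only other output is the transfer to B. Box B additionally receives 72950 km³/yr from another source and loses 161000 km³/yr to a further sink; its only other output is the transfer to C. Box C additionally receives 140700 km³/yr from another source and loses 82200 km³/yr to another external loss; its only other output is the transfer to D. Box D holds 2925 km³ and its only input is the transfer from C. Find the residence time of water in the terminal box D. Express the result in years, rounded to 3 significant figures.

Box A: F(A→B) = (61990 + 346400) − 127100 = 281290 km³/yr.
Box B: F(B→C) = (281290 + 72950) − 161000 = 193240 km³/yr.
Box C: F(C→D) = (193240 + 140700) − 82200 = 251740 km³/yr.
Box D throughput = its input = 251740 km³/yr; τ = 2925 / 251740 = 0.01162 yr.

0.0116 yr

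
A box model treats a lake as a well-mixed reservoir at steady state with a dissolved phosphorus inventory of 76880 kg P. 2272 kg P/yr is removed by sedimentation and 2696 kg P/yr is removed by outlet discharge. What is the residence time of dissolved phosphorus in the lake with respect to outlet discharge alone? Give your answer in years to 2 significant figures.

29 yr

Residence time with respect to a single sink: τ = M / F_sink.
τ = 76880 / 2696 = 28.52 yr.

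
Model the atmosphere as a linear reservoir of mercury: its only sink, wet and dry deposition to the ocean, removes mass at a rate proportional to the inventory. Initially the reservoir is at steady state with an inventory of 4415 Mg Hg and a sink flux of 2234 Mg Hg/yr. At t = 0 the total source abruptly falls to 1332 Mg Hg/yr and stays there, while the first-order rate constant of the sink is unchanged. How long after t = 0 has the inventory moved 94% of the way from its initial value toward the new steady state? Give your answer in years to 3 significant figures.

5.56 yr

τ = M₀/F₀ = 4415/2234 = 1.976 yr.
The remaining gap fraction is e^(−t/τ); 94% covered ⇒ e^(−t/τ) = 0.0600.
t = −τ ln(0.0600) = 1.976 × 2.813 = 5.560 yr.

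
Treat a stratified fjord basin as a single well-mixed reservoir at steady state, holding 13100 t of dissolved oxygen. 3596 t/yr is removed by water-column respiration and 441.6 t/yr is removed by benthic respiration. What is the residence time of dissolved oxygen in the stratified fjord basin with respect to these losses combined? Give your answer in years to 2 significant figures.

Total removal = 3596 + 441.6 = 4037.6 t/yr.
τ = M / ΣF_out = 13100 / 4037.6 = 3.245 yr.

3.2 yr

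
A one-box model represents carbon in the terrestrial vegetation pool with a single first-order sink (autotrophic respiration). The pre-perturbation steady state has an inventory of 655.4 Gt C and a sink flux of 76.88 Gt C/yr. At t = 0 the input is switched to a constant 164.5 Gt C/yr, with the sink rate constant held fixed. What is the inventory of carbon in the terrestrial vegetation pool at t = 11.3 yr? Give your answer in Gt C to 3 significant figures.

1200 Gt C

Residence time τ = M₀/F₀ = 8.525 yr. The eventual steady state is M_∞ = M₀·(F₁/F₀) = 655.4 × 164.5/76.88 = 1402.4 Gt C.
The anomaly ΔM(t) = M(t) − M_∞ decays as ΔM₀·e^(−t/τ) with ΔM₀ = 655.4 − 1402.4 = −747.0 Gt C.
At t = 11.3 yr, e^(−t/τ) = e^(−1.326) = 0.2657, so ΔM = −198.4 Gt C and M = 1402.4 − 198.4 = 1203.9 Gt C.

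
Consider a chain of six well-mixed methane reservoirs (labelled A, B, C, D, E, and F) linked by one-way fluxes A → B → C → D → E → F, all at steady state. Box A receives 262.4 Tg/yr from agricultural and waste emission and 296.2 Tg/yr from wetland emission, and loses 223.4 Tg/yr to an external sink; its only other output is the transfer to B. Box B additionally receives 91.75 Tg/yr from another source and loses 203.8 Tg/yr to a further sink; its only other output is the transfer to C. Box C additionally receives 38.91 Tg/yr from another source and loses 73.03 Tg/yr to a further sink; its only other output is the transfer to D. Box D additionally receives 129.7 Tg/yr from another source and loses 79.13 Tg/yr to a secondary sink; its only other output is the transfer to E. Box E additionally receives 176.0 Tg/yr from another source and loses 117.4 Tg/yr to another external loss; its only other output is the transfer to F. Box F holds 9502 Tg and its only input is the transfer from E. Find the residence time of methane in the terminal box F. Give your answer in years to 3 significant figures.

31.9 yr

Box A: F(A→B) = (262.4 + 296.2) − 223.4 = 335.20 Tg/yr.
Box B: F(B→C) = (335.20 + 91.75) − 203.8 = 223.15 Tg/yr.
Box C: F(C→D) = (223.15 + 38.91) − 73.03 = 189.03 Tg/yr.
Box D: F(D→E) = (189.03 + 129.7) − 79.13 = 239.60 Tg/yr.
Box E: F(E→F) = (239.60 + 176.0) − 117.4 = 298.20 Tg/yr.
Box F throughput = its input = 298.20 Tg/yr; τ = 9502 / 298.20 = 31.86 yr.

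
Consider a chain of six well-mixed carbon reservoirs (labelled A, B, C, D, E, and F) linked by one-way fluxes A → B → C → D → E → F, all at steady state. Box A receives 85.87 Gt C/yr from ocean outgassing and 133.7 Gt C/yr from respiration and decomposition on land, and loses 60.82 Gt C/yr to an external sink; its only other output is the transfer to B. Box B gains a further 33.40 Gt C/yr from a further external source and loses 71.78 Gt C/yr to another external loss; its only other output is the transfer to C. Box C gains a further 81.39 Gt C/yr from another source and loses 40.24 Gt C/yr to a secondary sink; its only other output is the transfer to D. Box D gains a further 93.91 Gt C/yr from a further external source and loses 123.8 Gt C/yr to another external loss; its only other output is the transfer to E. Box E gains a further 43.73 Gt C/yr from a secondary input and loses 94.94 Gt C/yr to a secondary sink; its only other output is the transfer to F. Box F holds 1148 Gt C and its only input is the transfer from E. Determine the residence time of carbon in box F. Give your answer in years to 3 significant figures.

Box A: F(A→B) = (85.87 + 133.7) − 60.82 = 158.75 Gt C/yr.
Box B: F(B→C) = (158.75 + 33.40) − 71.78 = 120.37 Gt C/yr.
Box C: F(C→D) = (120.37 + 81.39) − 40.24 = 161.52 Gt C/yr.
Box D: F(D→E) = (161.52 + 93.91) − 123.8 = 131.63 Gt C/yr.
Box E: F(E→F) = (131.63 + 43.73) − 94.94 = 80.420 Gt C/yr.
Box F throughput = its input = 80.420 Gt C/yr; τ = 1148 / 80.420 = 14.28 yr.

14.3 yr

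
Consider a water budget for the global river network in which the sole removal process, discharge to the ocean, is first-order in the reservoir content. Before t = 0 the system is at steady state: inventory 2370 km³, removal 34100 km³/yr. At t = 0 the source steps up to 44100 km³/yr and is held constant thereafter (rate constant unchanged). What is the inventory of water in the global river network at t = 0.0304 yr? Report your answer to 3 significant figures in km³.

2620 km³

The sink rate constant is k = F₀/M₀ = 34100/2370 = 14.39 yr⁻¹.
Solving dM/dt = F₁ − kM with M(0) = M₀ gives M(t) = F₁/k + (M₀ − F₁/k)·e^(−kt).
F₁/k = 44100/14.39 = 3065.0 km³; kt = 14.39 × 0.0304 = 0.4374, e^(−kt) = 0.6457.
M(0.0304) = 3065.0 + (2370 − 3065.0) × 0.6457 = 3065.0 − 448.8 = 2616.2 km³.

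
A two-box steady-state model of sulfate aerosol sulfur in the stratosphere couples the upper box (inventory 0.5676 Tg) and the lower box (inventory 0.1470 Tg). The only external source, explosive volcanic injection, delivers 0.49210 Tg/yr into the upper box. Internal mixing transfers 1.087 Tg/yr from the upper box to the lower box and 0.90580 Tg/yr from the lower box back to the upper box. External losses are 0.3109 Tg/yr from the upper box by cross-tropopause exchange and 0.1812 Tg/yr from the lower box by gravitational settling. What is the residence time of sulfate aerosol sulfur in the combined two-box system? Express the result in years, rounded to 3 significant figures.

Residence time in the combined system uses the total inventory and the total *external* removal — internal exchanges between the two boxes cancel.
M_total = 0.5676 + 0.1470 = 0.71460 Tg.
ΣF_external_out = 0.3109 + 0.1812 = 0.49210 Tg/yr.
τ = M_total / ΣF_ext = 0.71460 / 0.49210 = 1.452 yr.

1.45 yr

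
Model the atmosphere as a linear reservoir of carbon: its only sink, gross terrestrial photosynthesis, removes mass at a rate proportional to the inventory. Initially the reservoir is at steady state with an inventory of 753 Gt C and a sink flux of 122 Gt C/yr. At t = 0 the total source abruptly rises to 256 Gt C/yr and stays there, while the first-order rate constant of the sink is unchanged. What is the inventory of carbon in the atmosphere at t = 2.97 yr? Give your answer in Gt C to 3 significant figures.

The sink rate constant is k = F₀/M₀ = 122/753 = 0.1620 yr⁻¹.
Solving dM/dt = F₁ − kM with M(0) = M₀ gives M(t) = F₁/k + (M₀ − F₁/k)·e^(−kt).
F₁/k = 256/0.1620 = 1580.1 Gt C; kt = 0.1620 × 2.97 = 0.4812, e^(−kt) = 0.6180.
M(2.97) = 1580.1 + (753 − 1580.1) × 0.6180 = 1580.1 − 511.2 = 1068.9 Gt C.

1070 Gt C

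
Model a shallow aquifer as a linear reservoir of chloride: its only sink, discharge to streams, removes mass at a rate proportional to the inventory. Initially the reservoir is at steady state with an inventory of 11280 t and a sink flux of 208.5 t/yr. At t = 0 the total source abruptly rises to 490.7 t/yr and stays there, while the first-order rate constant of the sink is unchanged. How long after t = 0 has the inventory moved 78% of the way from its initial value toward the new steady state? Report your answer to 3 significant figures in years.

τ = M₀/F₀ = 11280/208.5 = 54.10 yr.
The remaining gap fraction is e^(−t/τ); 78% covered ⇒ e^(−t/τ) = 0.220.
t = −τ ln(0.220) = 54.10 × 1.514 = 81.92 yr.

81.9 yr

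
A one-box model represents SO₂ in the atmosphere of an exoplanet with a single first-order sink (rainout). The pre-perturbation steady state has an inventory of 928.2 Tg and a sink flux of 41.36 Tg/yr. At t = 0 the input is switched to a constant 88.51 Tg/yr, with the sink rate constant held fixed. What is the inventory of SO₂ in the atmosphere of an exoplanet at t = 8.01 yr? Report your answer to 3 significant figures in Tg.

1250 Tg

τ = M₀/F₀ = 928.2/41.36 = 22.44 yr; rate constant k = 1/τ.
New steady state M_∞ = F₁/k = F₁·τ = 88.51 × 22.44 = 1986.3 Tg.
M(t) = M_∞ + (M₀ − M_∞)·e^(−t/τ); t/τ = 8.01/22.44 = 0.3569, so e^(−t/τ) = 0.6998.
M(t) = 1986.3 − 1058 × 0.6998 = 1245.8 Tg.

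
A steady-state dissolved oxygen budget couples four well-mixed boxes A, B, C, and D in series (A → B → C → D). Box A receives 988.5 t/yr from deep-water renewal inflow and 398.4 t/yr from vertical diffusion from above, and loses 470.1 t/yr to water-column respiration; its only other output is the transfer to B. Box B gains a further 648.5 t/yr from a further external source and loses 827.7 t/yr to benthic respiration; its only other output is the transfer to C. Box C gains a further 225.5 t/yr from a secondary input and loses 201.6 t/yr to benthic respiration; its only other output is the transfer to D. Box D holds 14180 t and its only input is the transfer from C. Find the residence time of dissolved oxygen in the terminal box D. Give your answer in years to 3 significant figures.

18.6 yr

Box A: F(A→B) = (988.5 + 398.4) − 470.1 = 916.80 t/yr.
Box B: F(B→C) = (916.80 + 648.5) − 827.7 = 737.60 t/yr.
Box C: F(C→D) = (737.60 + 225.5) − 201.6 = 761.50 t/yr.
Box D throughput = its input = 761.50 t/yr; τ = 14180 / 761.50 = 18.62 yr.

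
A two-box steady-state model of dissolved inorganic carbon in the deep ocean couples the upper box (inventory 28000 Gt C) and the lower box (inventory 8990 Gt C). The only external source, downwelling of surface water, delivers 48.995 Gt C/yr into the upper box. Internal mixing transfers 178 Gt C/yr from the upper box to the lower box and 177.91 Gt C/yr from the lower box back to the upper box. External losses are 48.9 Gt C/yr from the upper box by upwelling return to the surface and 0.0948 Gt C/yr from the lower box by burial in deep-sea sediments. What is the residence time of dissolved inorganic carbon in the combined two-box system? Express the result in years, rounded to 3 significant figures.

755 yr

Treat the two boxes together as one reservoir: the mixing fluxes between them are internal recycling, so τ = ΣM / Σ(external losses).
M_total = 28000 + 8990 = 36990 Gt C.
ΣF_external_out = 48.9 + 0.0948 = 48.995 Gt C/yr.
τ = M_total / ΣF_ext = 36990 / 48.995 = 755.0 yr.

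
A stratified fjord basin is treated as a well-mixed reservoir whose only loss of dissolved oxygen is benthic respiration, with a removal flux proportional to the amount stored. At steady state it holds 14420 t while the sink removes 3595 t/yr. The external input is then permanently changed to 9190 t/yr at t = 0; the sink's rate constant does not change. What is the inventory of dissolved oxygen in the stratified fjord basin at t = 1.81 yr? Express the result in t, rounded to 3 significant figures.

22600 t

Residence time τ = M₀/F₀ = 4.011 yr. The eventual steady state is M_∞ = M₀·(F₁/F₀) = 14420 × 9190/3595 = 36862 t.
The anomaly ΔM(t) = M(t) − M_∞ decays as ΔM₀·e^(−t/τ) with ΔM₀ = 14420 − 36862 = −22440 t.
At t = 1.81 yr, e^(−t/τ) = e^(−0.4512) = 0.6368, so ΔM = −14290 t and M = 36862 − 14290 = 22570 t.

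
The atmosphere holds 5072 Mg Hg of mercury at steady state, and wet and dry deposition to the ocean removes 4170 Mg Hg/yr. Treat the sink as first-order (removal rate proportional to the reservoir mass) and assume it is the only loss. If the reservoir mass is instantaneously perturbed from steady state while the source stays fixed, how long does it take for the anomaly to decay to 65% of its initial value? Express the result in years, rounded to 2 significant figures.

0.52 yr

For a linear reservoir the anomaly decays as exp(−t/τ) with τ = M/F = 5072/4170 = 1.216 yr.
exp(−t/τ) = 0.65 ⇒ t = −τ ln(0.65) = 1.216 × 0.4308 = 0.5240 yr.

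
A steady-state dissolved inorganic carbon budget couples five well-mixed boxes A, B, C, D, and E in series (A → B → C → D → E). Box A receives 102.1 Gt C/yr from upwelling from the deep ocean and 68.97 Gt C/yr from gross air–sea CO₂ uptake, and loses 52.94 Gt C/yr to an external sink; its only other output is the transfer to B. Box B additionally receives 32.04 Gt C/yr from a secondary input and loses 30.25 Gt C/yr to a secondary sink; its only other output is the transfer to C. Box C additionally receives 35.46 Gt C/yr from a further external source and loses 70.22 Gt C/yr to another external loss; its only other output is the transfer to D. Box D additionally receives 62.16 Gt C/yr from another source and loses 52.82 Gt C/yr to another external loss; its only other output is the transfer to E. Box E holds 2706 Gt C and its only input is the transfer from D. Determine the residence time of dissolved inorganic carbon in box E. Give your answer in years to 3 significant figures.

28.6 yr

Box A: F(A→B) = (102.1 + 68.97) − 52.94 = 118.13 Gt C/yr.
Box B: F(B→C) = (118.13 + 32.04) − 30.25 = 119.92 Gt C/yr.
Box C: F(C→D) = (119.92 + 35.46) − 70.22 = 85.160 Gt C/yr.
Box D: F(D→E) = (85.160 + 62.16) − 52.82 = 94.500 Gt C/yr.
Box E throughput = its input = 94.500 Gt C/yr; τ = 2706 / 94.500 = 28.63 yr.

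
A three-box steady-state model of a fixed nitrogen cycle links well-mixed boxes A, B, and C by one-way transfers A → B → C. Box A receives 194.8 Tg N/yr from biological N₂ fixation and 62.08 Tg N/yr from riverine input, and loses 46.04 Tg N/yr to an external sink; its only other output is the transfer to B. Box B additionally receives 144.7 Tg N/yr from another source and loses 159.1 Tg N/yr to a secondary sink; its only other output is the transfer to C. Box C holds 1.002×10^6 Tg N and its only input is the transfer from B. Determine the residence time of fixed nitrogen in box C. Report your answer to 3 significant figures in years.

5100 yr

Box A: F(A→B) = (194.8 + 62.08) − 46.04 = 210.84 Tg N/yr.
Box B: F(B→C) = (210.84 + 144.7) − 159.1 = 196.44 Tg N/yr.
Box C throughput = its input = 196.44 Tg N/yr; τ = 1.002×10^6 / 196.44 = 5101 yr.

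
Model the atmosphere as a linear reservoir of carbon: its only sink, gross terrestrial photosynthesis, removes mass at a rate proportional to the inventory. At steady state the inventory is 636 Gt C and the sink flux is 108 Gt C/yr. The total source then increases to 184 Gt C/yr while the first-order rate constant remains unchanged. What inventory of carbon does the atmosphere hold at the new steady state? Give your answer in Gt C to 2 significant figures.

1100 Gt C

Rate constant k = F/M = 108 / 636 = 0.1698 yr⁻¹.
At the new steady state, source = k·M_new ⇒ M_new = 184 / 0.1698 = 1084 Gt C.
(Equivalently M_new = M × F_new/F_old = 636 × 184/108.)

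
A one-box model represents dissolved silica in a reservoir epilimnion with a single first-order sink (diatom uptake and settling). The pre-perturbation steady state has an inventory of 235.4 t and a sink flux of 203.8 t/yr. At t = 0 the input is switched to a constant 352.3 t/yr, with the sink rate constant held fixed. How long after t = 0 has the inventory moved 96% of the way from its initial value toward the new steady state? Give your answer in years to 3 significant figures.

τ = M₀/F₀ = 235.4/203.8 = 1.155 yr.
The remaining gap fraction is e^(−t/τ); 96% covered ⇒ e^(−t/τ) = 0.0400.
t = −τ ln(0.0400) = 1.155 × 3.219 = 3.718 yr.

3.72 yr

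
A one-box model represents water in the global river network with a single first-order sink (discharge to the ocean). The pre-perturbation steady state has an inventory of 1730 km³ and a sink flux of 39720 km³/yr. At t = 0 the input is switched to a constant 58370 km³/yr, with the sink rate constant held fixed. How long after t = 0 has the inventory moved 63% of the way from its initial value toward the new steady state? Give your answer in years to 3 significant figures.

0.0433 yr

τ = M₀/F₀ = 1730/39720 = 0.04355 yr.
The remaining gap fraction is e^(−t/τ); 63% covered ⇒ e^(−t/τ) = 0.370.
t = −τ ln(0.370) = 0.04355 × 0.9943 = 0.04330 yr.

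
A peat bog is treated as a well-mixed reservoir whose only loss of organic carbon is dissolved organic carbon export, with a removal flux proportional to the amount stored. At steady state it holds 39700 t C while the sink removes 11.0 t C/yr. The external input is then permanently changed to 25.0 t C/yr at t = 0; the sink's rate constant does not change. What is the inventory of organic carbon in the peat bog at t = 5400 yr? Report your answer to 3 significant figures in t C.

Residence time τ = M₀/F₀ = 3609 yr. The eventual steady state is M_∞ = M₀·(F₁/F₀) = 39700 × 25.0/11.0 = 90227 t C.
The anomaly ΔM(t) = M(t) − M_∞ decays as ΔM₀·e^(−t/τ) with ΔM₀ = 39700 − 90227 = −50530 t C.
At t = 5400 yr, e^(−t/τ) = e^(−1.496) = 0.2240, so ΔM = −11320 t C and M = 90227 − 11320 = 78910 t C.

78900 t C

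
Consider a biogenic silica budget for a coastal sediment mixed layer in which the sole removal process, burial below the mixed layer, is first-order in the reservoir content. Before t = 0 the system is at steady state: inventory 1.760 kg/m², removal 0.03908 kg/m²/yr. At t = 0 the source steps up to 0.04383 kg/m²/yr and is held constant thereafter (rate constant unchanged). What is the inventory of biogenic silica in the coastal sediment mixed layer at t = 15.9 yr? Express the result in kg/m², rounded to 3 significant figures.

1.82 kg/m²

The sink rate constant is k = F₀/M₀ = 0.03908/1.760 = 0.02220 yr⁻¹.
Solving dM/dt = F₁ − kM with M(0) = M₀ gives M(t) = F₁/k + (M₀ − F₁/k)·e^(−kt).
F₁/k = 0.04383/0.02220 = 1.9739 kg/m²; kt = 0.02220 × 15.9 = 0.3531, e^(−kt) = 0.7025.
M(15.9) = 1.9739 + (1.760 − 1.9739) × 0.7025 = 1.9739 − 0.1503 = 1.8236 kg/m².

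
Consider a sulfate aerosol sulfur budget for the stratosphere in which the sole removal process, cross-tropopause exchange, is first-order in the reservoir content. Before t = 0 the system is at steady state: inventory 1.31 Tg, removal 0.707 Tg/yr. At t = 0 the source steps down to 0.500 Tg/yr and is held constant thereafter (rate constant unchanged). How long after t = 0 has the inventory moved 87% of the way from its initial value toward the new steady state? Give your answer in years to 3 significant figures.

3.78 yr

τ = M₀/F₀ = 1.31/0.707 = 1.853 yr.
The remaining gap fraction is e^(−t/τ); 87% covered ⇒ e^(−t/τ) = 0.130.
t = −τ ln(0.130) = 1.853 × 2.040 = 3.780 yr.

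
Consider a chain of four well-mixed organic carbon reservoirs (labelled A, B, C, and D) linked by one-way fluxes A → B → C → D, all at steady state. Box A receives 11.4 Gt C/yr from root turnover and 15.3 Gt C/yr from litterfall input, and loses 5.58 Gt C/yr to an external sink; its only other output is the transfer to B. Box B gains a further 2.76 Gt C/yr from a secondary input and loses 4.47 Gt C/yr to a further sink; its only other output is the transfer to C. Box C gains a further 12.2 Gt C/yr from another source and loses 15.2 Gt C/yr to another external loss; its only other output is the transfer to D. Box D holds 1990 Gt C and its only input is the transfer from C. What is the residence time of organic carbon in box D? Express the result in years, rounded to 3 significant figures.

121 yr

Box A: F(A→B) = (11.4 + 15.3) − 5.58 = 21.120 Gt C/yr.
Box B: F(B→C) = (21.120 + 2.76) − 4.47 = 19.410 Gt C/yr.
Box C: F(C→D) = (19.410 + 12.2) − 15.2 = 16.410 Gt C/yr.
Box D throughput = its input = 16.410 Gt C/yr; τ = 1990 / 16.410 = 121.3 yr.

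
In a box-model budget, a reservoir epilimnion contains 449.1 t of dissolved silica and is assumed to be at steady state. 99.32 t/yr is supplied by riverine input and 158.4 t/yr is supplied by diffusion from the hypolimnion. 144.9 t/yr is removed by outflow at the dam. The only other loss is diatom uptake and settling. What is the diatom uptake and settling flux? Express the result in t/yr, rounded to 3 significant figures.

At steady state ΣF_in = ΣF_out.
ΣF_in = 99.32 + 158.4 = 257.72 t/yr.
Diatom uptake and settling flux = ΣF_in − (144.9) = 257.72 − 144.9 = 112.8 t/yr.

113 t/yr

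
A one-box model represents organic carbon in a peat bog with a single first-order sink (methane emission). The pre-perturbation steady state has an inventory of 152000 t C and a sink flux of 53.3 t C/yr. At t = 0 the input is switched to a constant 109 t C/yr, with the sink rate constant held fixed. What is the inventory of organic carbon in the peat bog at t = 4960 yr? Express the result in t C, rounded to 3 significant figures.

Residence time τ = M₀/F₀ = 2852 yr. The eventual steady state is M_∞ = M₀·(F₁/F₀) = 152000 × 109/53.3 = 310840 t C.
The anomaly ΔM(t) = M(t) − M_∞ decays as ΔM₀·e^(−t/τ) with ΔM₀ = 152000 − 310840 = −158800 t C.
At t = 4960 yr, e^(−t/τ) = e^(−1.739) = 0.1756, so ΔM = −27900 t C and M = 310840 − 27900 = 282940 t C.

283000 t C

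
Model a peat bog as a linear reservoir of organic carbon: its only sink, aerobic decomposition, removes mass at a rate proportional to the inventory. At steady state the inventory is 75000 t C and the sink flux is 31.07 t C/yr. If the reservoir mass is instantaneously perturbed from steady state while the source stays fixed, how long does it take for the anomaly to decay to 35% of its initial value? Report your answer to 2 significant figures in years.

For a linear reservoir the anomaly decays as exp(−t/τ) with τ = M/F = 75000/31.07 = 2414 yr.
exp(−t/τ) = 0.35 ⇒ t = −τ ln(0.35) = 2414 × 1.050 = 2534 yr.

2500 yr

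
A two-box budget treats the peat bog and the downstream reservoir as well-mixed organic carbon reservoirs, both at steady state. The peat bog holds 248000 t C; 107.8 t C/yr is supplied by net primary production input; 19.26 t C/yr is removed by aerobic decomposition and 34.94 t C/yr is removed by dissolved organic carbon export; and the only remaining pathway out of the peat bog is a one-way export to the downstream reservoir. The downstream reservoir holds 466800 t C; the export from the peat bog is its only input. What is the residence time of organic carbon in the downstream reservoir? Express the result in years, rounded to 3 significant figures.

8710 yr

Balance the peat bog: ΣF_in = 107.80 t C/yr.
Export to the downstream reservoir = ΣF_in − (19.26 + 34.94) = 53.600 t C/yr.
At steady state the output of the downstream reservoir equals its input, 53.600 t C/yr.
τ = M / F = 466800 / 53.600 = 8709 yr.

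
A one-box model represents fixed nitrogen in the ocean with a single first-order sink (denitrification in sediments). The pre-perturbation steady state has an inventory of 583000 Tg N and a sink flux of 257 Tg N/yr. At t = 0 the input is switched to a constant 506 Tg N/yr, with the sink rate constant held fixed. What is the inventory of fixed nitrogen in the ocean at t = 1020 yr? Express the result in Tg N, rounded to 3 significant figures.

788000 Tg N

τ = M₀/F₀ = 583000/257 = 2268 yr; rate constant k = 1/τ.
New steady state M_∞ = F₁/k = F₁·τ = 506 × 2268 = 1.1479×10^6 Tg N.
M(t) = M_∞ + (M₀ − M_∞)·e^(−t/τ); t/τ = 1020/2268 = 0.4496, so e^(−t/τ) = 0.6379.
M(t) = 1.1479×10^6 − 564900 × 0.6379 = 787560 Tg N.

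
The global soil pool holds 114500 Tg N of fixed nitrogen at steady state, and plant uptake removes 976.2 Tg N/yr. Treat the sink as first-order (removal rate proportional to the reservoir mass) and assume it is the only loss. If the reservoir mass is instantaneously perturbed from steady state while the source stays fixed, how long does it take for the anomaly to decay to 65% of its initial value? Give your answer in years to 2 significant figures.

51 yr

For a linear reservoir the anomaly decays as exp(−t/τ) with τ = M/F = 114500/976.2 = 117.3 yr.
exp(−t/τ) = 0.65 ⇒ t = −τ ln(0.65) = 117.3 × 0.4308 = 50.53 yr.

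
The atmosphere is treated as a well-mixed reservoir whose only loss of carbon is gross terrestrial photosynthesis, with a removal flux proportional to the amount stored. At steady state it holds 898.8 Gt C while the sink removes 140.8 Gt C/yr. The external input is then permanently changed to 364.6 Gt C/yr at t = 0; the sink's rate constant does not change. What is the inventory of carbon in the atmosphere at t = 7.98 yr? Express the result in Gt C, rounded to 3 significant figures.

τ = M₀/F₀ = 898.8/140.8 = 6.384 yr; rate constant k = 1/τ.
New steady state M_∞ = F₁/k = F₁·τ = 364.6 × 6.384 = 2327.4 Gt C.
M(t) = M_∞ + (M₀ − M_∞)·e^(−t/τ); t/τ = 7.98/6.384 = 1.250, so e^(−t/τ) = 0.2865.
M(t) = 2327.4 − 1429 × 0.2865 = 1918.2 Gt C.

1920 Gt C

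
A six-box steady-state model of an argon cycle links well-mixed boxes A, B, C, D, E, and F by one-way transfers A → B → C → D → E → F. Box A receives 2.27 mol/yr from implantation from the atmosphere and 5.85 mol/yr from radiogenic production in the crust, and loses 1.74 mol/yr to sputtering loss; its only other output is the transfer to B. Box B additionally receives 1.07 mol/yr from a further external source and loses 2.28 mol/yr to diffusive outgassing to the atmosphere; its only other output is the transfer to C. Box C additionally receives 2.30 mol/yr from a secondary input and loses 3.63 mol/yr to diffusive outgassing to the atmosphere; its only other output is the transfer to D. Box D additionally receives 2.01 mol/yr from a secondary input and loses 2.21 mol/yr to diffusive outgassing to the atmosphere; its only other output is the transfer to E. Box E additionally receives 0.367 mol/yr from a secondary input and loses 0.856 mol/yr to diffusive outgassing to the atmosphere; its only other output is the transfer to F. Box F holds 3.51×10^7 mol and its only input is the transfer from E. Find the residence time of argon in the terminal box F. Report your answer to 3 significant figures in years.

Box A: F(A→B) = (2.27 + 5.85) − 1.74 = 6.3800 mol/yr.
Box B: F(B→C) = (6.3800 + 1.07) − 2.28 = 5.1700 mol/yr.
Box C: F(C→D) = (5.1700 + 2.30) − 3.63 = 3.8400 mol/yr.
Box D: F(D→E) = (3.8400 + 2.01) − 2.21 = 3.6400 mol/yr.
Box E: F(E→F) = (3.6400 + 0.367) − 0.856 = 3.1510 mol/yr.
Box F throughput = its input = 3.1510 mol/yr; τ = 3.51×10^7 / 3.1510 = 1.114×10^7 yr.

1.11×10^7 yr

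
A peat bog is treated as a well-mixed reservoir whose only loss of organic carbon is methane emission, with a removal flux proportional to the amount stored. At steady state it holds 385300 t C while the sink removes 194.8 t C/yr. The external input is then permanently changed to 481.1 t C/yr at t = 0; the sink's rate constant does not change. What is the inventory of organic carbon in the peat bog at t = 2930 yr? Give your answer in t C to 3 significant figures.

823000 t C

The sink rate constant is k = F₀/M₀ = 194.8/385300 = 0.0005056 yr⁻¹.
Solving dM/dt = F₁ − kM with M(0) = M₀ gives M(t) = F₁/k + (M₀ − F₁/k)·e^(−kt).
F₁/k = 481.1/0.0005056 = 951580 t C; kt = 0.0005056 × 2930 = 1.481, e^(−kt) = 0.2273.
M(2930) = 951580 + (385300 − 951580) × 0.2273 = 951580 − 128700 = 822850 t C.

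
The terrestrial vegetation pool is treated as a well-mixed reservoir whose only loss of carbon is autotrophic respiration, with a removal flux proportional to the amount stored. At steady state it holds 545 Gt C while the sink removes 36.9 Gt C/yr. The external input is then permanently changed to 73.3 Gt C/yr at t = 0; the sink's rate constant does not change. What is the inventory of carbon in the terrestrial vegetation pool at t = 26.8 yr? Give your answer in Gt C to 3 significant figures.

995 Gt C

τ = M₀/F₀ = 545/36.9 = 14.77 yr; rate constant k = 1/τ.
New steady state M_∞ = F₁/k = F₁·τ = 73.3 × 14.77 = 1082.6 Gt C.
M(t) = M_∞ + (M₀ − M_∞)·e^(−t/τ); t/τ = 26.8/14.77 = 1.815, so e^(−t/τ) = 0.1629.
M(t) = 1082.6 − 537.6 × 0.1629 = 995.03 Gt C.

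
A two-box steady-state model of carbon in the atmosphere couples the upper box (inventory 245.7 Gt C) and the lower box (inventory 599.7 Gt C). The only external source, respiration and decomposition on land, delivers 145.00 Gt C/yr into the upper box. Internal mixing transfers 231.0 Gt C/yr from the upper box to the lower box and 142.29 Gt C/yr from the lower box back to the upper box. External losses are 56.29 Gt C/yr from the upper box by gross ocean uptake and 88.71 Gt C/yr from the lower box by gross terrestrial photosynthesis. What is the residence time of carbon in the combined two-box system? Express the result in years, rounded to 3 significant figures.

5.83 yr

Treat the two boxes together as one reservoir: the mixing fluxes between them are internal recycling, so τ = ΣM / Σ(external losses).
M_total = 245.7 + 599.7 = 845.40 Gt C.
ΣF_external_out = 56.29 + 88.71 = 145.00 Gt C/yr.
τ = M_total / ΣF_ext = 845.40 / 145.00 = 5.830 yr.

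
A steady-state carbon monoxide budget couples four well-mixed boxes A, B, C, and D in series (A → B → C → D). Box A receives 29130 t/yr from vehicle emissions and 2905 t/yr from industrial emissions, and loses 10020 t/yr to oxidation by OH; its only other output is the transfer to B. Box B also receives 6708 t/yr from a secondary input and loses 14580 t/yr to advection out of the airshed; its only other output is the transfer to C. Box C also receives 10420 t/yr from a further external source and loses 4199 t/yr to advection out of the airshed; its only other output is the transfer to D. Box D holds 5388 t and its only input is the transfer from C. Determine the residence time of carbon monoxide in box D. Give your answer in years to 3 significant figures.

Box A: F(A→B) = (29130 + 2905) − 10020 = 22015 t/yr.
Box B: F(B→C) = (22015 + 6708) − 14580 = 14143 t/yr.
Box C: F(C→D) = (14143 + 10420) − 4199 = 20364 t/yr.
Box D throughput = its input = 20364 t/yr; τ = 5388 / 20364 = 0.2646 yr.

0.265 yr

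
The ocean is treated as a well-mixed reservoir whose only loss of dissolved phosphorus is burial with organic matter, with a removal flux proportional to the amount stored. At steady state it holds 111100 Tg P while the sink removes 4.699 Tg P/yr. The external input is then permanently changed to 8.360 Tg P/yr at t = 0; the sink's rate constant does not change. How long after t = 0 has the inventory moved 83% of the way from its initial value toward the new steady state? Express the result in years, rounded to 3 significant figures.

τ = M₀/F₀ = 111100/4.699 = 23640 yr.
The remaining gap fraction is e^(−t/τ); 83% covered ⇒ e^(−t/τ) = 0.170.
t = −τ ln(0.170) = 23640 × 1.772 = 41890 yr.

41900 yr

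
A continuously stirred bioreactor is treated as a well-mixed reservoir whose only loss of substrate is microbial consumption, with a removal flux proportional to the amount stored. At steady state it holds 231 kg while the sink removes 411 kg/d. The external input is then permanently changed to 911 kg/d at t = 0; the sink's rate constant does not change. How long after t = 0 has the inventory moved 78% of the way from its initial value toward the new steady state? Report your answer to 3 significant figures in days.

0.851 d

τ = M₀/F₀ = 231/411 = 0.5620 d.
The remaining gap fraction is e^(−t/τ); 78% covered ⇒ e^(−t/τ) = 0.220.
t = −τ ln(0.220) = 0.5620 × 1.514 = 0.8510 d.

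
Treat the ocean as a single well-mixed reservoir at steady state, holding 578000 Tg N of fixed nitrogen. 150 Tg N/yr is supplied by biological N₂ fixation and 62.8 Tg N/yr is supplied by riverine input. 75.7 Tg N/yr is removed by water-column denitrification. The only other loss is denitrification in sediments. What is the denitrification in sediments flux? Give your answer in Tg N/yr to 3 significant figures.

At steady state ΣF_in = ΣF_out.
ΣF_in = 150 + 62.8 = 212.80 Tg N/yr.
Denitrification in sediments flux = ΣF_in − (75.7) = 212.80 − 75.70 = 137.1 Tg N/yr.

137 Tg N/yr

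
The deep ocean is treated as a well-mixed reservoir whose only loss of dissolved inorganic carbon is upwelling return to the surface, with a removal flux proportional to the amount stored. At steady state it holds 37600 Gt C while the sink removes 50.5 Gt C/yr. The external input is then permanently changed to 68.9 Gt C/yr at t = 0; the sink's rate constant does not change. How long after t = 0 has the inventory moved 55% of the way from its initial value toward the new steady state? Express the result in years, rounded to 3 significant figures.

τ = M₀/F₀ = 37600/50.5 = 744.6 yr.
The remaining gap fraction is e^(−t/τ); 55% covered ⇒ e^(−t/τ) = 0.450.
t = −τ ln(0.450) = 744.6 × 0.7985 = 594.5 yr.

595 yr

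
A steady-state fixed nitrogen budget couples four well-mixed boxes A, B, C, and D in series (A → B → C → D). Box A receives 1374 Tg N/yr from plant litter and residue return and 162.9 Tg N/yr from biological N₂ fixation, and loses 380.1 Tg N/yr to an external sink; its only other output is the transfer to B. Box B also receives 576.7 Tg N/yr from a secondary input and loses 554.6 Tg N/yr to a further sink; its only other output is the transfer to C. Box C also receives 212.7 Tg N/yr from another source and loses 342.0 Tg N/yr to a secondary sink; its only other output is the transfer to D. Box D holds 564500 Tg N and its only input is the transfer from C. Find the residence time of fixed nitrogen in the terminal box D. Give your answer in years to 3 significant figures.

538 yr

Box A: F(A→B) = (1374 + 162.9) − 380.1 = 1156.8 Tg N/yr.
Box B: F(B→C) = (1156.8 + 576.7) − 554.6 = 1178.9 Tg N/yr.
Box C: F(C→D) = (1178.9 + 212.7) − 342.0 = 1049.6 Tg N/yr.
Box D throughput = its input = 1049.6 Tg N/yr; τ = 564500 / 1049.6 = 537.8 yr.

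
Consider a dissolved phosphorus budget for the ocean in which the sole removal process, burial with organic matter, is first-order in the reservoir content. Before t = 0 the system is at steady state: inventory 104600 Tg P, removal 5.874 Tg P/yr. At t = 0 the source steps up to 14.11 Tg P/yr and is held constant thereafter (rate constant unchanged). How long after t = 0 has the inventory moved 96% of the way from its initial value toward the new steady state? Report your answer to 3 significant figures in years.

57300 yr

τ = M₀/F₀ = 104600/5.874 = 17810 yr.
The remaining gap fraction is e^(−t/τ); 96% covered ⇒ e^(−t/τ) = 0.0400.
t = −τ ln(0.0400) = 17810 × 3.219 = 57320 yr.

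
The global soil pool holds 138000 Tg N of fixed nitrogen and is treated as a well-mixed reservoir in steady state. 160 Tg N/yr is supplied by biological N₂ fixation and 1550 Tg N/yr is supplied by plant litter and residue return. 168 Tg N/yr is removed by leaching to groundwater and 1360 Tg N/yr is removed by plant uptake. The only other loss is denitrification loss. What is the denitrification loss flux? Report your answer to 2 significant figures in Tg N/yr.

At steady state ΣF_in = ΣF_out.
ΣF_in = 160 + 1550 = 1710.0 Tg N/yr.
Denitrification loss flux = ΣF_in − (168 + 1360) = 1710.0 − 1528 = 182.0 Tg N/yr.

180 Tg N/yr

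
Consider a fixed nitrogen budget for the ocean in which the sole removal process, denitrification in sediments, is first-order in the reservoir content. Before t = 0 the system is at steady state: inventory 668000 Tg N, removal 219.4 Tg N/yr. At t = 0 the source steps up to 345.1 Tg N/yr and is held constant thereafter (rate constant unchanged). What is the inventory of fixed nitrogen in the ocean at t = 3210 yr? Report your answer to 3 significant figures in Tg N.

Residence time τ = M₀/F₀ = 3045 yr. The eventual steady state is M_∞ = M₀·(F₁/F₀) = 668000 × 345.1/219.4 = 1.0507×10^6 Tg N.
The anomaly ΔM(t) = M(t) − M_∞ decays as ΔM₀·e^(−t/τ) with ΔM₀ = 668000 − 1.0507×10^6 = −382700 Tg N.
At t = 3210 yr, e^(−t/τ) = e^(−1.054) = 0.3484, so ΔM = −133400 Tg N and M = 1.0507×10^6 − 133400 = 917360 Tg N.

917000 Tg N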